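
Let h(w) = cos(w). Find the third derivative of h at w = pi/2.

1

From the series, [(w - pi/2)^3] h = 1/6; multiply by 3! = 6 to get 1.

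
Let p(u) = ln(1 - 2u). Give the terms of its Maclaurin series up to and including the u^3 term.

-8*u^3/3 - 2*u^2 - 2*u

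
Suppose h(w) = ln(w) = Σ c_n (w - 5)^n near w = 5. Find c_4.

-1/2500

h(5) = ln(5)
h′(5) = 1/5
h′′(5) = -1/25
h′′′(5) = 2/125
h^(4)(5) = -6/625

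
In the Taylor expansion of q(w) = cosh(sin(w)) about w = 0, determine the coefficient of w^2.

Compose series: expand the inner function first, then feed it into the outer expansion.
q(0) = 1
q′(0) = 0
q′′(0) = 1

1/2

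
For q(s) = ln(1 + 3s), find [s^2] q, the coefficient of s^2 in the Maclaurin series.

[s^0] = 0;  [s^1] = 3;  [s^2] = -9/2.
So c_2 = q′′(0)/2! = -9/2.

-9/2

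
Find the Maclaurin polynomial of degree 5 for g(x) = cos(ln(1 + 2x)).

32*x^5/3 - 20*x^4/3 + 4*x^3 - 2*x^2 + 1

Compose series: expand the inner function first, then feed it into the outer expansion.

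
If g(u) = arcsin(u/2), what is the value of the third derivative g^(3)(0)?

1/8

Use the known series and substitute for the argument.
The coefficient of u^3 in the expansion is 1/48, so g′′′(0) = 3! * (1/48) = 1/8.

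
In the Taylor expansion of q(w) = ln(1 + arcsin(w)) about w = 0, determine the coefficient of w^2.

-1/2

Let u equal the inner series; expand the outer function in u and truncate.
[w^0] = 0;  [w^1] = 1;  [w^2] = -1/2.
So c_2 = q′′(0)/2! = -1/2.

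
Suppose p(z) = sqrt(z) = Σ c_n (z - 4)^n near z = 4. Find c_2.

-1/64

Differentiate repeatedly and evaluate at the center.
[(z - 4)^0] = 2;  [(z - 4)^1] = 1/4;  [(z - 4)^2] = -1/64.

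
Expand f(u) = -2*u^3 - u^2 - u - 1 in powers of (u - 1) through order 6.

-2*(u - 1)^3 - 7*(u - 1)^2 - 9*(u - 1) - 5

Apply the Taylor formula c_k = f^(k)(a)/k!.
f(1) = -5
f′(1) = -9
f′′(1) = -14
f′′′(1) = -12
f^(4)(1) = 0
f^(5)(1) = 0
f^(6)(1) = 0
Then c_k = f^(k)(1)/k! gives each Taylor coefficient.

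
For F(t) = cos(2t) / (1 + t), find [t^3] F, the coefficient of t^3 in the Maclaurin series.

1

Multiply the two series term by term and collect like powers.
F(0) = 1
F′(0) = -1
F′′(0) = -2
F′′′(0) = 6
So c_3 = F′′′(0)/3! = 1.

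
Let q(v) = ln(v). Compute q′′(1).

Differentiate repeatedly and evaluate at the center.
From the series, [(v - 1)^2] q = -1/2; multiply by 2! = 2 to get -1.

-1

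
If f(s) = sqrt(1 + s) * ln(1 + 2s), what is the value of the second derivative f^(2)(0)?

-2

Write out both Maclaurin series and multiply, keeping only the needed powers.
From the series, [s^2] f = -1; multiply by 2! = 2 to get -2.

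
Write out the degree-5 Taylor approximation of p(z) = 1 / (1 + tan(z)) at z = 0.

-32*z^5/15 + 5*z^4/3 - 4*z^3/3 + z^2 - z + 1

Use the geometric series for the reciprocal, then substitute.
p(0) = 1
p′(0) = -1
p′′(0) = 2
p′′′(0) = -8
p^(4)(0) = 40
p^(5)(0) = -256
The Taylor polynomial is Σ p^(k)(0)/k! · z^k.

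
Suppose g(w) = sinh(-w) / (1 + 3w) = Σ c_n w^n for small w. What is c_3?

-55/6

Multiply the two series term by term and collect like powers.
g(0) = 0
g′(0) = -1
g′′(0) = 6
g′′′(0) = -55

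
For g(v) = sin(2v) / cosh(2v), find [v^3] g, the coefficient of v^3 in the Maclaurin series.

-16/3

Invert the denominator's series and multiply.
So c_3 = g′′′(0)/3! = -16/3.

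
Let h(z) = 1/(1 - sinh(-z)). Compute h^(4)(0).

Let u equal the inner series; expand the outer function in u and truncate.
From the series, [z^4] h = 4/3; multiply by 4! = 24 to get 32.

32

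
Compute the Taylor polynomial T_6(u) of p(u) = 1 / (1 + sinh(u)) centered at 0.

77*u^6/45 - 181*u^5/120 + 4*u^4/3 - 7*u^3/6 + u^2 - u + 1

Write 1/(1+u) = 1 - u + u^2 - u^3 + ... and substitute the series for u.
p(0) = 1
p′(0) = -1
p′′(0) = 2
p′′′(0) = -7
p^(4)(0) = 32
p^(5)(0) = -181
p^(6)(0) = 1232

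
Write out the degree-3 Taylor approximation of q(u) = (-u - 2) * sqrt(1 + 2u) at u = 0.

Distribute the polynomial across the series and collect like powers.
q(0) = -2
q′(0) = -3
q′′(0) = 0
q′′′(0) = -3

-u^3/2 - 3*u - 2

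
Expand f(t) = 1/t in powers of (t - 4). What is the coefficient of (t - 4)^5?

Compute the successive derivatives at the expansion point and divide by k!.
f(4) = 1/4
f′(4) = -1/16
f′′(4) = 1/32
f′′′(4) = -3/128
f^(4)(4) = 3/128
f^(5)(4) = -15/512
Then c_k = f^(k)(4)/k! gives each Taylor coefficient.

-1/4096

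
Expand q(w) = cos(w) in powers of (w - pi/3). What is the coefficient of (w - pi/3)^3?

sqrt(3)/12

q(pi/3) = 1/2
q′(pi/3) = -sqrt(3)/2
q′′(pi/3) = -1/2
q′′′(pi/3) = sqrt(3)/2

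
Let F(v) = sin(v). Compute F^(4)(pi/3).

sqrt(3)/2

From the series, [(v - pi/3)^4] F = sqrt(3)/48; multiply by 4! = 24 to get sqrt(3)/2.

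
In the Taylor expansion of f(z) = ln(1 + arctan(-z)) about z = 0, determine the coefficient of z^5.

Plug the Maclaurin series of the inner function into that of the outer and collect terms.
f(0) = 0
f′(0) = -1
f′′(0) = -1
f′′′(0) = 0
f^(4)(0) = 2
f^(5)(0) = -8

-1/15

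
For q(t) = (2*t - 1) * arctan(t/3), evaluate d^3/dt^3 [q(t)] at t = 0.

2/27

Shift and add copies of the series according to the polynomial's terms.
The coefficient of t^3 in the expansion is 1/81, so q′′′(0) = 3! * (1/81) = 2/27.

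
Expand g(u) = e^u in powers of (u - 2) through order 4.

(u - 2)^4*e^(2)/24 + (u - 2)^3*e^(2)/6 + (u - 2)^2*e^(2)/2 + (u - 2)*e^(2) + e^(2)

g(2) = e^(2)
g′(2) = e^(2)
g′′(2) = e^(2)
g′′′(2) = e^(2)
g^(4)(2) = e^(2)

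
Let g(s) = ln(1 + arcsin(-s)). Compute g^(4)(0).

-10

Plug the Maclaurin series of the inner function into that of the outer and collect terms.
From the series, [s^4] g = -5/12; multiply by 4! = 24 to get -10.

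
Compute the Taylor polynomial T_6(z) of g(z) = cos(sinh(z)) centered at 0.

z^6/240 - z^4/8 - z^2/2 + 1

Plug the Maclaurin series of the inner function into that of the outer and collect terms.
g(0) = 1
g′(0) = 0
g′′(0) = -1
g′′′(0) = 0
g^(4)(0) = -3
g^(5)(0) = 0
g^(6)(0) = 3
The Taylor polynomial is Σ g^(k)(0)/k! · z^k.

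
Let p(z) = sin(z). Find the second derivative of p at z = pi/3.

-sqrt(3)/2

The coefficient of (z - pi/3)^2 in the expansion is -sqrt(3)/4, so p′′(pi/3) = 2! * (-sqrt(3)/4) = -sqrt(3)/2.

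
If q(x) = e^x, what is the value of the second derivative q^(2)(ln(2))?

From the series, [(x - ln(2))^2] q = 1; multiply by 2! = 2 to get 2.

2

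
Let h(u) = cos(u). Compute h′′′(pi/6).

1/2

Use the known series and substitute for the argument.
From the series, [(u - pi/6)^3] h = 1/12; multiply by 3! = 6 to get 1/2.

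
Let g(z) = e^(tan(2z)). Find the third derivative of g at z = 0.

Compose series: expand the inner function first, then feed it into the outer expansion.
The coefficient of z^3 in the expansion is 4, so g′′′(0) = 3! * (4) = 24.

24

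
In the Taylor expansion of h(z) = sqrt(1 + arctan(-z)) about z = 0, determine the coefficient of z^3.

5/48

Substitute the inner expansion into the outer series and collect powers.
[z^0] = 1;  [z^1] = -1/2;  [z^2] = -1/8;  [z^3] = 5/48.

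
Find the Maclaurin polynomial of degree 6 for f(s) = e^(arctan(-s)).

Substitute the inner expansion into the outer series and collect powers.
f(0) = 1
f′(0) = -1
f′′(0) = 1
f′′′(0) = 1
f^(4)(0) = -7
f^(5)(0) = -5
f^(6)(0) = 145
Then c_k = f^(k)(0)/k! gives each Taylor coefficient.

29*s^6/144 - s^5/24 - 7*s^4/24 + s^3/6 + s^2/2 - s + 1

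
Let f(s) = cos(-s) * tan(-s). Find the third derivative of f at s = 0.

Expand each factor separately, then convolve coefficients.
The coefficient of s^3 in the expansion is 1/6, so f′′′(0) = 3! * (1/6) = 1.

1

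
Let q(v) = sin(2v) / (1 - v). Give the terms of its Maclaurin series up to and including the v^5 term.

Multiply the two series term by term and collect like powers.

14*v^5/15 + 2*v^4/3 + 2*v^3/3 + 2*v^2 + 2*v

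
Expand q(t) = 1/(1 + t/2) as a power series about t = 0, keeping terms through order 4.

t^4/16 - t^3/8 + t^2/4 - t/2 + 1

Use the known series and substitute for the argument.
q(0) = 1
q′(0) = -1/2
q′′(0) = 1/2
q′′′(0) = -3/4
q^(4)(0) = 3/2
The Taylor polynomial is Σ q^(k)(0)/k! · t^k.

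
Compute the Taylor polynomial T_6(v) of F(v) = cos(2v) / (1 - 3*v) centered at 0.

25781*v^6/45 + 191*v^5 + 191*v^4/3 + 21*v^3 + 7*v^2 + 3*v + 1

Use 1/(1 - r) = Σ r^k on the denominator, then take the Cauchy product.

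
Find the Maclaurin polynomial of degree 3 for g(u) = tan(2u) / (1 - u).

Expand each factor separately, then convolve coefficients.
g(0) = 0
g′(0) = 2
g′′(0) = 4
g′′′(0) = 28
Then c_k = g^(k)(0)/k! gives each Taylor coefficient.

14*u^3/3 + 2*u^2 + 2*u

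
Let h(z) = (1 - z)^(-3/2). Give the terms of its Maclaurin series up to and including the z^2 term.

15*z^2/8 + 3*z/2 + 1

[z^0] = 1;  [z^1] = 3/2;  [z^2] = 15/8.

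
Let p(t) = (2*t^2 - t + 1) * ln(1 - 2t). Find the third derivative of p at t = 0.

-28

Distribute the polynomial across the series and collect like powers.
The coefficient of t^3 in the expansion is -14/3, so p′′′(0) = 3! * (-14/3) = -28.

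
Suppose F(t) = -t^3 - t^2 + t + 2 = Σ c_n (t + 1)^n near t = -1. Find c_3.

-1

Differentiate repeatedly and evaluate at the center.
So c_3 = F′′′(-1)/3! = -1.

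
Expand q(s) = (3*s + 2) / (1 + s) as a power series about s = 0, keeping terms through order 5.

s^5 - s^4 + s^3 - s^2 + s + 2

Distribute the polynomial across the series and collect like powers.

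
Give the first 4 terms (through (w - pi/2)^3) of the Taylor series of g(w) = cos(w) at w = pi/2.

(w - pi/2)^3/6 - (w - pi/2)

Apply the Taylor formula c_k = f^(k)(a)/k!.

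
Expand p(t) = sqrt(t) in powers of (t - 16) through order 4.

-5*(t - 16)^4/2097152 + (t - 16)^3/16384 - (t - 16)^2/512 + (t - 16)/8 + 4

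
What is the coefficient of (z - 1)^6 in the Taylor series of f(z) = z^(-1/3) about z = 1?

728/6561

c_6 = f^(6)(1)/6! = 728/6561.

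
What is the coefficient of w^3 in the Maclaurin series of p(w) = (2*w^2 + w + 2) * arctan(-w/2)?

-11/12

Shift and add copies of the series according to the polynomial's terms.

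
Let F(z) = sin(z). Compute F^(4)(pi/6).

The coefficient of (z - pi/6)^4 in the expansion is 1/48, so F^(4)(pi/6) = 4! * (1/48) = 1/2.

1/2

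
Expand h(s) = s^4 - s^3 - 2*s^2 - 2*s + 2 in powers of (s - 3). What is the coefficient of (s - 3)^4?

h(3) = 32
h′(3) = 67
h′′(3) = 86
h′′′(3) = 66
h^(4)(3) = 24
Then c_k = h^(k)(3)/k! gives each Taylor coefficient.

1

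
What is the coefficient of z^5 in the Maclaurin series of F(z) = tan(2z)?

64/15

Apply the Taylor formula c_k = f^(k)(a)/k!.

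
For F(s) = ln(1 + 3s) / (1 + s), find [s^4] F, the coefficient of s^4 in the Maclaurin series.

-147/4

Write out both Maclaurin series and multiply, keeping only the needed powers.
F(0) = 0
F′(0) = 3
F′′(0) = -15
F′′′(0) = 99
F^(4)(0) = -882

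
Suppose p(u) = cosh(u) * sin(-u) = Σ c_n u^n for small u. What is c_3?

-1/3

Expand each factor separately, then convolve coefficients.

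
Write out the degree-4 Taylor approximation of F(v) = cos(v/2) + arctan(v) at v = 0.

v^4/384 - v^3/3 - v^2/8 + v + 1

Add the two expansions coefficient-wise.
F(0) = 1
F′(0) = 1
F′′(0) = -1/4
F′′′(0) = -2
F^(4)(0) = 1/16
Then c_k = F^(k)(0)/k! gives each Taylor coefficient.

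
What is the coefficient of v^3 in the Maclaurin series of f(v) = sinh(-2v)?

Differentiate repeatedly and evaluate at the center.
f(0) = 0
f′(0) = -2
f′′(0) = 0
f′′′(0) = -8
So c_3 = f′′′(0)/3! = -4/3.

-4/3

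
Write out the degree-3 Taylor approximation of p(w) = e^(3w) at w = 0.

9*w^3/2 + 9*w^2/2 + 3*w + 1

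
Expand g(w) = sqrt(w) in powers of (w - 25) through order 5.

7*(w - 25)^5/500000000 - (w - 25)^4/2000000 + (w - 25)^3/50000 - (w - 25)^2/1000 + (w - 25)/10 + 5

g(25) = 5
g′(25) = 1/10
g′′(25) = -1/500
g′′′(25) = 3/25000
g^(4)(25) = -3/250000
g^(5)(25) = 21/12500000
Then c_k = g^(k)(25)/k! gives each Taylor coefficient.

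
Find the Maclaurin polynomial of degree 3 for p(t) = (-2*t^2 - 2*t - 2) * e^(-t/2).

Shift and add copies of the series according to the polynomial's terms.
p(0) = -2
p′(0) = -1
p′′(0) = -5/2
p′′′(0) = 19/4

19*t^3/24 - 5*t^2/4 - t - 2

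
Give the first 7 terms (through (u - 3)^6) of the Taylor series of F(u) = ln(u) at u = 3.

-(u - 3)^6/4374 + (u - 3)^5/1215 - (u - 3)^4/324 + (u - 3)^3/81 - (u - 3)^2/18 + (u - 3)/3 + ln(3)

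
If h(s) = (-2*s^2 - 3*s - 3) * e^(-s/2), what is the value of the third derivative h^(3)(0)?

Shift and add copies of the series according to the polynomial's terms.
From the series, [s^3] h = 11/16; multiply by 3! = 6 to get 33/8.

33/8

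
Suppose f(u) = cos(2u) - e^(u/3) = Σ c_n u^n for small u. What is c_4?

Expand each term separately and add.
f(0) = 0
f′(0) = -1/3
f′′(0) = -37/9
f′′′(0) = -1/27
f^(4)(0) = 1295/81
So c_4 = f^(4)(0)/4! = 1295/1944.

1295/1944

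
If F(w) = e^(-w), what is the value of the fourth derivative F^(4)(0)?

1

The coefficient of w^4 in the expansion is 1/24, so F^(4)(0) = 4! * (1/24) = 1.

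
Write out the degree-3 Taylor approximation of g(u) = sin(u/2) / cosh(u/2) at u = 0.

Write the quotient as an unknown series and match coefficients against numerator = denominator · series.

-u^3/12 + u/2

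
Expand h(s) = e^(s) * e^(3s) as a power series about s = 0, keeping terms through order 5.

128*s^5/15 + 32*s^4/3 + 32*s^3/3 + 8*s^2 + 4*s + 1

Multiply the two series term by term and collect like powers.
[s^0] = 1;  [s^1] = 4;  [s^2] = 8;  [s^3] = 32/3;  [s^4] = 32/3;  [s^5] = 128/15.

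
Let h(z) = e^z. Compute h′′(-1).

Use the known series and substitute for the argument.
The coefficient of (z + 1)^2 in the expansion is e^(-1)/2, so h′′(-1) = 2! * (e^(-1)/2) = e^(-1).

e^(-1)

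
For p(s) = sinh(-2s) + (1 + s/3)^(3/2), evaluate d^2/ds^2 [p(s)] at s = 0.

1/12

Add the two expansions coefficient-wise.
The coefficient of s^2 in the expansion is 1/24, so p′′(0) = 2! * (1/24) = 1/12.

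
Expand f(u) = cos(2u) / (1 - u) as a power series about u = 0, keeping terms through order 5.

-u^5/3 - u^4/3 - u^3 - u^2 + u + 1

Write out both Maclaurin series and multiply, keeping only the needed powers.
[u^0] = 1;  [u^1] = 1;  [u^2] = -1;  [u^3] = -1;  [u^4] = -1/3;  [u^5] = -1/3.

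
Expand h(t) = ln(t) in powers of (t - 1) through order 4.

-(t - 1)^4/4 + (t - 1)^3/3 - (t - 1)^2/2 + (t - 1)

Compute the successive derivatives at the expansion point and divide by k!.
h(1) = 0
h′(1) = 1
h′′(1) = -1
h′′′(1) = 2
h^(4)(1) = -6
Then c_k = h^(k)(1)/k! gives each Taylor coefficient.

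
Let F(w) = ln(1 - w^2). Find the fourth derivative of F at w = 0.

The coefficient of w^4 in the expansion is -1/2, so F^(4)(0) = 4! * (-1/2) = -12.

-12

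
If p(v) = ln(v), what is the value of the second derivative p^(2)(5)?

From the series, [(v - 5)^2] p = -1/50; multiply by 2! = 2 to get -1/25.

-1/25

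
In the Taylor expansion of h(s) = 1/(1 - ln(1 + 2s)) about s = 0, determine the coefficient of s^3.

8/3

Plug the Maclaurin series of the inner function into that of the outer and collect terms.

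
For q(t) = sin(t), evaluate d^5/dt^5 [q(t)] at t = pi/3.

From the series, [(t - pi/3)^5] q = 1/240; multiply by 5! = 120 to get 1/2.

1/2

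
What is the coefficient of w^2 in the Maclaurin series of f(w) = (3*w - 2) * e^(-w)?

Multiply each power in the prefactor through the base expansion.
[w^0] = -2;  [w^1] = 5;  [w^2] = -4.

-4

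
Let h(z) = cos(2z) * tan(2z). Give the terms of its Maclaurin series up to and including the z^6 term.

4*z^5/15 - 4*z^3/3 + 2*z

Multiply the two series term by term and collect like powers.
h(0) = 0
h′(0) = 2
h′′(0) = 0
h′′′(0) = -8
h^(4)(0) = 0
h^(5)(0) = 32
h^(6)(0) = 0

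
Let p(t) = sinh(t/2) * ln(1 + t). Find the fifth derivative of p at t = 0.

-65/4

Expand each factor separately, then convolve coefficients.
The coefficient of t^5 in the expansion is -13/96, so p^(5)(0) = 5! * (-13/96) = -65/4.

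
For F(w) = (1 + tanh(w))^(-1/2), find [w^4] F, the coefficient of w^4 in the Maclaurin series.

3/128

Compose series: expand the inner function first, then feed it into the outer expansion.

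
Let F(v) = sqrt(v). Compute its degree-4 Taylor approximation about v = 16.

F(16) = 4
F′(16) = 1/8
F′′(16) = -1/256
F′′′(16) = 3/8192
F^(4)(16) = -15/262144
The Taylor polynomial is Σ F^(k)(16)/k! · (v - 16)^k.

-5*(v - 16)^4/2097152 + (v - 16)^3/16384 - (v - 16)^2/512 + (v - 16)/8 + 4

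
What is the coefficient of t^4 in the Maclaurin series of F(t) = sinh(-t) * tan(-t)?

1/2

Multiply the two series term by term and collect like powers.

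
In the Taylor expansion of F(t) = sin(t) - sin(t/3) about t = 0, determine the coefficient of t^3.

-13/81

Combine the two series term by term.
F(0) = 0
F′(0) = 2/3
F′′(0) = 0
F′′′(0) = -26/27
So c_3 = F′′′(0)/3! = -13/81.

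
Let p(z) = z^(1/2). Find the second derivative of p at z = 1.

Use the known series and substitute for the argument.
From the series, [(z - 1)^2] p = -1/8; multiply by 2! = 2 to get -1/4.

-1/4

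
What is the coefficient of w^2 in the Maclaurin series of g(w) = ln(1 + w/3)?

-1/18

Apply the Taylor formula c_k = f^(k)(a)/k!.
g(0) = 0
g′(0) = 1/3
g′′(0) = -1/9
The Taylor polynomial is Σ g^(k)(0)/k! · w^k.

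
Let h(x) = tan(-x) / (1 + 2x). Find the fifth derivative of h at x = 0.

Multiply the two series term by term and collect like powers.
The coefficient of x^5 in the expansion is -262/15, so h^(5)(0) = 5! * (-262/15) = -2096.

-2096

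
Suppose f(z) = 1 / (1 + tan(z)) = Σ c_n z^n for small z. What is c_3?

-4/3

Use the geometric series for the reciprocal, then substitute.
[z^0] = 1;  [z^1] = -1;  [z^2] = 1;  [z^3] = -4/3.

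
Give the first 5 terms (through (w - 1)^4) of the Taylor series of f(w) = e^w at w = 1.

e*(w - 1)^4/24 + e*(w - 1)^3/6 + e*(w - 1)^2/2 + e*(w - 1) + e

Apply the Taylor formula c_k = f^(k)(a)/k!.
[(w - 1)^0] = e;  [(w - 1)^1] = e;  [(w - 1)^2] = e/2;  [(w - 1)^3] = e/6;  [(w - 1)^4] = e/24.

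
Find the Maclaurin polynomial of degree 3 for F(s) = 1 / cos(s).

Invert the denominator's series and multiply.
[s^0] = 1;  [s^1] = 0;  [s^2] = 1/2;  [s^3] = 0.

s^2/2 + 1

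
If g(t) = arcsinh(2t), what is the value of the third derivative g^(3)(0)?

Compute the successive derivatives at the expansion point and divide by k!.
From the series, [t^3] g = -4/3; multiply by 3! = 6 to get -8.

-8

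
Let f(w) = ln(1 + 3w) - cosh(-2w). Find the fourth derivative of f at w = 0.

Expand each term separately and add.
From the series, [w^4] f = -251/12; multiply by 4! = 24 to get -502.

-502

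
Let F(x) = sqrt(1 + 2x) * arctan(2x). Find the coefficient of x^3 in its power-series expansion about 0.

-11/3

Take the Cauchy product of the two expansions.
F(0) = 0
F′(0) = 2
F′′(0) = 4
F′′′(0) = -22
Then c_k = F^(k)(0)/k! gives each Taylor coefficient.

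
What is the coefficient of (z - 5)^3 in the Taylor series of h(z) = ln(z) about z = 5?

1/375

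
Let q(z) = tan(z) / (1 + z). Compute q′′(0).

Expand each factor separately, then convolve coefficients.
From the series, [z^2] q = -1; multiply by 2! = 2 to get -2.

-2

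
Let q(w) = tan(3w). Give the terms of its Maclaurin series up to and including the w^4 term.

9*w^3 + 3*w

q(0) = 0
q′(0) = 3
q′′(0) = 0
q′′′(0) = 54
q^(4)(0) = 0
Then c_k = q^(k)(0)/k! gives each Taylor coefficient.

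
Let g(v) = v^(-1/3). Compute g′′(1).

4/9

The coefficient of (v - 1)^2 in the expansion is 2/9, so g′′(1) = 2! * (2/9) = 4/9.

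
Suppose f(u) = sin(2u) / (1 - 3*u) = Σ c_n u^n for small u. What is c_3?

50/3

Expand 1/(denominator) as a geometric series and multiply by the numerator's series.
f(0) = 0
f′(0) = 2
f′′(0) = 12
f′′′(0) = 100
So c_3 = f′′′(0)/3! = 50/3.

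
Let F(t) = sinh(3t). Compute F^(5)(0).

Use the known series and substitute for the argument.
From the series, [t^5] F = 81/40; multiply by 5! = 120 to get 243.

243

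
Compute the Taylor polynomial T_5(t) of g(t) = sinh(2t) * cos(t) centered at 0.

Take the Cauchy product of the two expansions.
[t^0] = 0;  [t^1] = 2;  [t^2] = 0;  [t^3] = 1/3;  [t^4] = 0;  [t^5] = -19/60.

-19*t^5/60 + t^3/3 + 2*t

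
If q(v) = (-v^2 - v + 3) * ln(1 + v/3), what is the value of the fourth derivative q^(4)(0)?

22/27

Shift and add copies of the series according to the polynomial's terms.
The coefficient of v^4 in the expansion is 11/324, so q^(4)(0) = 4! * (11/324) = 22/27.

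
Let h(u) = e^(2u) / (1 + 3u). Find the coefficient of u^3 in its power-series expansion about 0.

-41/3

Multiply the two series term by term and collect like powers.
[u^0] = 1;  [u^1] = -1;  [u^2] = 5;  [u^3] = -41/3.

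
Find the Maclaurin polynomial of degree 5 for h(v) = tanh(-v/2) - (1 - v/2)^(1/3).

Add the two expansions coefficient-wise.

-47*v^5/14580 + 5*v^4/1944 + 4*v^3/81 + v^2/36 - v/3 - 1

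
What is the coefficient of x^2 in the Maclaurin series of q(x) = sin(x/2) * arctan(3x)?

3/2

Take the Cauchy product of the two expansions.
q(0) = 0
q′(0) = 0
q′′(0) = 3
Dividing each by k! gives the coefficients c_0, ..., c_2.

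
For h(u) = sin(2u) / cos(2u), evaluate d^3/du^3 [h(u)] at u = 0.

Divide the numerator series by the denominator series (power-series long division).
From the series, [u^3] h = 8/3; multiply by 3! = 6 to get 16.

16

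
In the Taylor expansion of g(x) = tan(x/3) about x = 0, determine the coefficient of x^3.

Use the known series and substitute for the argument.

1/81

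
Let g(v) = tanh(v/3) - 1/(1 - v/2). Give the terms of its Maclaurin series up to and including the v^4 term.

-v^4/16 - 89*v^3/648 - v^2/4 - v/6 - 1

Combine the two series term by term.
g(0) = -1
g′(0) = -1/6
g′′(0) = -1/2
g′′′(0) = -89/108
g^(4)(0) = -3/2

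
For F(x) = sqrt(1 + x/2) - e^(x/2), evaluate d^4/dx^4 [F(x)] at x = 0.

-31/256

Expand each term separately and add.
From the series, [x^4] F = -31/6144; multiply by 4! = 24 to get -31/256.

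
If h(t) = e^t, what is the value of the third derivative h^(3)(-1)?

e^(-1)

From the series, [(t + 1)^3] h = e^(-1)/6; multiply by 3! = 6 to get e^(-1).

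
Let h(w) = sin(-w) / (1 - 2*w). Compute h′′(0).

-4

Expand 1/(denominator) as a geometric series and multiply by the numerator's series.
From the series, [w^2] h = -2; multiply by 2! = 2 to get -4.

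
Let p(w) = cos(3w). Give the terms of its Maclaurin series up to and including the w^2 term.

p(0) = 1
p′(0) = 0
p′′(0) = -9
The Taylor polynomial is Σ p^(k)(0)/k! · w^k.

1 - 9*w^2/2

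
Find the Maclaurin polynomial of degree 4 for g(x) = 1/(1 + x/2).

x^4/16 - x^3/8 + x^2/4 - x/2 + 1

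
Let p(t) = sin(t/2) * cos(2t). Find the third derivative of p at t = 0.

-49/8

Write out both Maclaurin series and multiply, keeping only the needed powers.
The coefficient of t^3 in the expansion is -49/48, so p′′′(0) = 3! * (-49/48) = -49/8.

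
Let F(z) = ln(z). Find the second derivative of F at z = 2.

-1/4

From the series, [(z - 2)^2] F = -1/8; multiply by 2! = 2 to get -1/4.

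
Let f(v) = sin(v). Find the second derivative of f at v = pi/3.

Apply the Taylor formula c_k = f^(k)(a)/k!.
The coefficient of (v - pi/3)^2 in the expansion is -sqrt(3)/4, so f′′(pi/3) = 2! * (-sqrt(3)/4) = -sqrt(3)/2.

-sqrt(3)/2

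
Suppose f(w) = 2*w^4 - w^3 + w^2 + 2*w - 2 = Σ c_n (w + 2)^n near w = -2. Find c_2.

c_2 = f′′(-2)/2! = 55.

55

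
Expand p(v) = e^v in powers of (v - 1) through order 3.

p(1) = e
p′(1) = e
p′′(1) = e
p′′′(1) = e
Then c_k = p^(k)(1)/k! gives each Taylor coefficient.

e*(v - 1)^3/6 + e*(v - 1)^2/2 + e*(v - 1) + e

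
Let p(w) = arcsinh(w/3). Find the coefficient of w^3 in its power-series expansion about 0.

-1/162

p(0) = 0
p′(0) = 1/3
p′′(0) = 0
p′′′(0) = -1/27
Then c_k = p^(k)(0)/k! gives each Taylor coefficient.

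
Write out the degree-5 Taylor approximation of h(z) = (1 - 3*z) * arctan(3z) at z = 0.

Distribute the polynomial across the series and collect like powers.
h(0) = 0
h′(0) = 3
h′′(0) = -18
h′′′(0) = -54
h^(4)(0) = 648
h^(5)(0) = 5832

243*z^5/5 + 27*z^4 - 9*z^3 - 9*z^2 + 3*z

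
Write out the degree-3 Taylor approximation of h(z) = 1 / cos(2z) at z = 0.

2*z^2 + 1

Divide the numerator series by the denominator series (power-series long division).
[z^0] = 1;  [z^1] = 0;  [z^2] = 2;  [z^3] = 0.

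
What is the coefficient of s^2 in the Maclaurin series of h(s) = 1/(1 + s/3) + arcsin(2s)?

1/9

Add the two expansions coefficient-wise.
h(0) = 1
h′(0) = 5/3
h′′(0) = 2/9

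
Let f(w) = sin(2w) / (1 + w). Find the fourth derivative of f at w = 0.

Take the Cauchy product of the two expansions.
From the series, [w^4] f = -2/3; multiply by 4! = 24 to get -16.

-16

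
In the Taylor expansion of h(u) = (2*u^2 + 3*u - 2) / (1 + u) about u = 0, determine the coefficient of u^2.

-3

Shift and add copies of the series according to the polynomial's terms.
h(0) = -2
h′(0) = 5
h′′(0) = -6
So c_2 = h′′(0)/2! = -3.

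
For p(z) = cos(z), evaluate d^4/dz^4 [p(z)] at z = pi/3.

1/2

Differentiate repeatedly and evaluate at the center.
From the series, [(z - pi/3)^4] p = 1/48; multiply by 4! = 24 to get 1/2.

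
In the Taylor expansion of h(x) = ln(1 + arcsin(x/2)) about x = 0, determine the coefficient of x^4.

-5/192

Let u equal the inner series; expand the outer function in u and truncate.
h(0) = 0
h′(0) = 1/2
h′′(0) = -1/4
h′′′(0) = 3/8
h^(4)(0) = -5/8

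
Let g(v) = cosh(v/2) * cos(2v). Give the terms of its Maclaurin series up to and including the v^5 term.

Write out both Maclaurin series and multiply, keeping only the needed powers.
[v^0] = 1;  [v^1] = 0;  [v^2] = -15/8;  [v^3] = 0;  [v^4] = 161/384;  [v^5] = 0.

161*v^4/384 - 15*v^2/8 + 1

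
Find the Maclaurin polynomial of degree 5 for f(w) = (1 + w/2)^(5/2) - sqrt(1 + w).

-221*w^5/8192 + 75*w^4/2048 - 3*w^3/128 + 19*w^2/32 + 3*w/4

Expand each term separately and add.
f(0) = 0
f′(0) = 3/4
f′′(0) = 19/16
f′′′(0) = -9/64
f^(4)(0) = 225/256
f^(5)(0) = -3315/1024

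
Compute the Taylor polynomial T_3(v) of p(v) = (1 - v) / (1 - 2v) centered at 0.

Distribute the polynomial across the series and collect like powers.
p(0) = 1
p′(0) = 1
p′′(0) = 4
p′′′(0) = 24

4*v^3 + 2*v^2 + v + 1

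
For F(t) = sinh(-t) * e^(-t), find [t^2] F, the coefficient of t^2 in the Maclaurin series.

Multiply the two series term by term and collect like powers.
F(0) = 0
F′(0) = -1
F′′(0) = 2

1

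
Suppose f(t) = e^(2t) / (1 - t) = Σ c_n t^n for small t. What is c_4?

7

Multiply the two series term by term and collect like powers.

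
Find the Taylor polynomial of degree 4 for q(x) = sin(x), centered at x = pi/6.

[(x - pi/6)^0] = 1/2;  [(x - pi/6)^1] = sqrt(3)/2;  [(x - pi/6)^2] = -1/4;  [(x - pi/6)^3] = -sqrt(3)/12;  [(x - pi/6)^4] = 1/48.

(x - pi/6)^4/48 - sqrt(3)*(x - pi/6)^3/12 - (x - pi/6)^2/4 + sqrt(3)*(x - pi/6)/2 + 1/2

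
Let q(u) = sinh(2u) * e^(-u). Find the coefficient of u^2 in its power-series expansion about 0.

-2

Write out both Maclaurin series and multiply, keeping only the needed powers.
q(0) = 0
q′(0) = 2
q′′(0) = -4
So c_2 = q′′(0)/2! = -2.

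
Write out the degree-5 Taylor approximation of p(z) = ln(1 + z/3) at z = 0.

z^5/1215 - z^4/324 + z^3/81 - z^2/18 + z/3

p(0) = 0
p′(0) = 1/3
p′′(0) = -1/9
p′′′(0) = 2/27
p^(4)(0) = -2/27
p^(5)(0) = 8/81
The Taylor polynomial is Σ p^(k)(0)/k! · z^k.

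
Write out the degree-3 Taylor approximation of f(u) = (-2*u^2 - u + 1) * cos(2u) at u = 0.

2*u^3 - 4*u^2 - u + 1

Shift and add copies of the series according to the polynomial's terms.
f(0) = 1
f′(0) = -1
f′′(0) = -8
f′′′(0) = 12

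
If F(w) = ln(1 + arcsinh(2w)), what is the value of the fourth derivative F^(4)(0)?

-32

Let u equal the inner series; expand the outer function in u and truncate.
The coefficient of w^4 in the expansion is -4/3, so F^(4)(0) = 4! * (-4/3) = -32.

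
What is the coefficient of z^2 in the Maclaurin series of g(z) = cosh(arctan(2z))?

Plug the Maclaurin series of the inner function into that of the outer and collect terms.
g(0) = 1
g′(0) = 0
g′′(0) = 4

2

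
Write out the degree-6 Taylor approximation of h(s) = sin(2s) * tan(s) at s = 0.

4*s^6/45 - 2*s^4/3 + 2*s^2

Multiply the two series term by term and collect like powers.
[s^0] = 0;  [s^1] = 0;  [s^2] = 2;  [s^3] = 0;  [s^4] = -2/3;  [s^5] = 0;  [s^6] = 4/45.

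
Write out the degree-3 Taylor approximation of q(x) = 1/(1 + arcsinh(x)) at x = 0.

-5*x^3/6 + x^2 - x + 1

Compose series: expand the inner function first, then feed it into the outer expansion.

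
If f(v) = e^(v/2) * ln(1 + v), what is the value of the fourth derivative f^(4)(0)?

-3

Take the Cauchy product of the two expansions.
From the series, [v^4] f = -1/8; multiply by 4! = 24 to get -3.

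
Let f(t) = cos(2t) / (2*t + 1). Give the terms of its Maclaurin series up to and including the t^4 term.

Expand 1/(denominator) as a geometric series and multiply by the numerator's series.

26*t^4/3 - 4*t^3 + 2*t^2 - 2*t + 1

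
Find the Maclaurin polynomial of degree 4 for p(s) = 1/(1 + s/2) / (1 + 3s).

1555*s^4/16 - 259*s^3/8 + 43*s^2/4 - 7*s/2 + 1

Multiply the two series term by term and collect like powers.
[s^0] = 1;  [s^1] = -7/2;  [s^2] = 43/4;  [s^3] = -259/8;  [s^4] = 1555/16.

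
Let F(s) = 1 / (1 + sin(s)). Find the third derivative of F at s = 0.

Write 1/(1+u) = 1 - u + u^2 - u^3 + ... and substitute the series for u.
From the series, [s^3] F = -5/6; multiply by 3! = 6 to get -5.

-5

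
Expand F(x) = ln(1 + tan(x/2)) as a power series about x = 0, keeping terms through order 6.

Let u equal the inner series; expand the outer function in u and truncate.
F(0) = 0
F′(0) = 1/2
F′′(0) = -1/4
F′′′(0) = 1/2
F^(4)(0) = -7/8
F^(5)(0) = 5/2
F^(6)(0) = -31/4

-31*x^6/2880 + x^5/48 - 7*x^4/192 + x^3/12 - x^2/8 + x/2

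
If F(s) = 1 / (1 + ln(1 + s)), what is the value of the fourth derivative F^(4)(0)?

Use the geometric series for the reciprocal, then substitute.
From the series, [s^4] F = 11/3; multiply by 4! = 24 to get 88.

88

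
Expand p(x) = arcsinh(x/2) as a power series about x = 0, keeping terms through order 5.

3*x^5/1280 - x^3/48 + x/2

Use the known series and substitute for the argument.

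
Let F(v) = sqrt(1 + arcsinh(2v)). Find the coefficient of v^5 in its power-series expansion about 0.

Compose series: expand the inner function first, then feed it into the outer expansion.
F(0) = 1
F′(0) = 1
F′′(0) = -1
F′′′(0) = -1
F^(4)(0) = 1
F^(5)(0) = 129
So c_5 = F^(5)(0)/5! = 43/40.

43/40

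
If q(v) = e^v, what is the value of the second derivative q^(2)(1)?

e

Differentiate repeatedly and evaluate at the center.
From the series, [(v - 1)^2] q = e/2; multiply by 2! = 2 to get e.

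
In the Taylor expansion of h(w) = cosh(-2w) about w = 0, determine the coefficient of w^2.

Apply the Taylor formula c_k = f^(k)(a)/k!.
h(0) = 1
h′(0) = 0
h′′(0) = 4
So c_2 = h′′(0)/2! = 2.

2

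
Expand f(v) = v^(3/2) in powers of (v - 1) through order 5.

-3*(v - 1)^5/256 + 3*(v - 1)^4/128 - (v - 1)^3/16 + 3*(v - 1)^2/8 + 3*(v - 1)/2 + 1

Differentiate repeatedly and evaluate at the center.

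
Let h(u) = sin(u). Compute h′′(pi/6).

From the series, [(u - pi/6)^2] h = -1/4; multiply by 2! = 2 to get -1/2.

-1/2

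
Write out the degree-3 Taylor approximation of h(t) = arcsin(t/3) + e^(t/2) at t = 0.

Expand each term separately and add.
h(0) = 1
h′(0) = 5/6
h′′(0) = 1/4
h′′′(0) = 35/216

35*t^3/1296 + t^2/8 + 5*t/6 + 1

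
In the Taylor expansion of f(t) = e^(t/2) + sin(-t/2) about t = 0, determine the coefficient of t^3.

Expand each term separately and add.
f(0) = 1
f′(0) = 0
f′′(0) = 1/4
f′′′(0) = 1/4
The Taylor polynomial is Σ f^(k)(0)/k! · t^k.

1/24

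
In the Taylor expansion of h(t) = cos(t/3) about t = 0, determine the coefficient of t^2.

Compute the successive derivatives at the expansion point and divide by k!.
h(0) = 1
h′(0) = 0
h′′(0) = -1/9
So c_2 = h′′(0)/2! = -1/18.

-1/18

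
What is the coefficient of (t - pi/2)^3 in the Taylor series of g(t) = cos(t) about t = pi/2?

1/6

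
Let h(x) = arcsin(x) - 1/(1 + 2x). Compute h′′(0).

Combine the two series term by term.
From the series, [x^2] h = -4; multiply by 2! = 2 to get -8.

-8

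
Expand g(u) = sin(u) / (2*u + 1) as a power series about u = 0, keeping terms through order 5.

1841*u^5/120 - 23*u^4/3 + 23*u^3/6 - 2*u^2 + u

Expand 1/(denominator) as a geometric series and multiply by the numerator's series.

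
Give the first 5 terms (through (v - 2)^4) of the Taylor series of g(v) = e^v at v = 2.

(v - 2)^4*e^(2)/24 + (v - 2)^3*e^(2)/6 + (v - 2)^2*e^(2)/2 + (v - 2)*e^(2) + e^(2)

g(2) = e^(2)
g′(2) = e^(2)
g′′(2) = e^(2)
g′′′(2) = e^(2)
g^(4)(2) = e^(2)
The Taylor polynomial is Σ g^(k)(2)/k! · (v - 2)^k.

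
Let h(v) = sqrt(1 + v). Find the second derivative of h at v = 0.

Use the known series and substitute for the argument.
The coefficient of v^2 in the expansion is -1/8, so h′′(0) = 2! * (-1/8) = -1/4.

-1/4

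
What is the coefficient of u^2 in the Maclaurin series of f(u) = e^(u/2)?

1/8

Use the known series and substitute for the argument.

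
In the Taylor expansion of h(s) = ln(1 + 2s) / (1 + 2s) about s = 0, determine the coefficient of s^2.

-6

Take the Cauchy product of the two expansions.
h(0) = 0
h′(0) = 2
h′′(0) = -12
So c_2 = h′′(0)/2! = -6.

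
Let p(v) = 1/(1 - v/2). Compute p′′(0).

1/2

Differentiate repeatedly and evaluate at the center.
The coefficient of v^2 in the expansion is 1/4, so p′′(0) = 2! * (1/4) = 1/2.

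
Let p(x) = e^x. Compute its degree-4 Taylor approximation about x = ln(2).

p(ln(2)) = 2
p′(ln(2)) = 2
p′′(ln(2)) = 2
p′′′(ln(2)) = 2
p^(4)(ln(2)) = 2

(x - ln(2))^4/12 + (x - ln(2))^3/3 + (x - ln(2))^2 + 2*(x - ln(2)) + 2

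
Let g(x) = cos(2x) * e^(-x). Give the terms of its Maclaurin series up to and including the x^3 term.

11*x^3/6 - 3*x^2/2 - x + 1

Write out both Maclaurin series and multiply, keeping only the needed powers.
[x^0] = 1;  [x^1] = -1;  [x^2] = -3/2;  [x^3] = 11/6.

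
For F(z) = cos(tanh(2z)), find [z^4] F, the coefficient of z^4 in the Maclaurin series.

6

Compose series: expand the inner function first, then feed it into the outer expansion.
F(0) = 1
F′(0) = 0
F′′(0) = -4
F′′′(0) = 0
F^(4)(0) = 144
So c_4 = F^(4)(0)/4! = 6.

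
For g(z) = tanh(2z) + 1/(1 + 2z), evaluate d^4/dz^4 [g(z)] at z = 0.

Add the two expansions coefficient-wise.
The coefficient of z^4 in the expansion is 16, so g^(4)(0) = 4! * (16) = 384.

384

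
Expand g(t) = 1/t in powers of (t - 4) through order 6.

(t - 4)^6/16384 - (t - 4)^5/4096 + (t - 4)^4/1024 - (t - 4)^3/256 + (t - 4)^2/64 - (t - 4)/16 + 1/4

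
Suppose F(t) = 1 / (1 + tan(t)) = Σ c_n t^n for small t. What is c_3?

Use the geometric series for the reciprocal, then substitute.
F(0) = 1
F′(0) = -1
F′′(0) = 2
F′′′(0) = -8
So c_3 = F′′′(0)/3! = -4/3.

-4/3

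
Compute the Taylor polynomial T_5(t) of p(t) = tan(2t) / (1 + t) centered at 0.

134*t^5/15 - 14*t^4/3 + 14*t^3/3 - 2*t^2 + 2*t

Multiply the two series term by term and collect like powers.
p(0) = 0
p′(0) = 2
p′′(0) = -4
p′′′(0) = 28
p^(4)(0) = -112
p^(5)(0) = 1072
The Taylor polynomial is Σ p^(k)(0)/k! · t^k.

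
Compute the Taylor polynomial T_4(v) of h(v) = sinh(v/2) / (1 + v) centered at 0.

Multiply the two series term by term and collect like powers.
h(0) = 0
h′(0) = 1/2
h′′(0) = -1
h′′′(0) = 25/8
h^(4)(0) = -25/2

-25*v^4/48 + 25*v^3/48 - v^2/2 + v/2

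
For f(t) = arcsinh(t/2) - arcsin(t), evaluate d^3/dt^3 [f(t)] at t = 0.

Expand each term separately and add.
From the series, [t^3] f = -3/16; multiply by 3! = 6 to get -9/8.

-9/8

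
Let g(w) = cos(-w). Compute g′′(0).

From the series, [w^2] g = -1/2; multiply by 2! = 2 to get -1.

-1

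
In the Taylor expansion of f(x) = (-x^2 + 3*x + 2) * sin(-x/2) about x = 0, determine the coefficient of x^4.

Shift and add copies of the series according to the polynomial's terms.
f(0) = 0
f′(0) = -1
f′′(0) = -3
f′′′(0) = 13/4
f^(4)(0) = 3/2
So c_4 = f^(4)(0)/4! = 1/16.

1/16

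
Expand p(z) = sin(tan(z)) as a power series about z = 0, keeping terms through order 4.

Let u equal the inner series; expand the outer function in u and truncate.

z^3/6 + z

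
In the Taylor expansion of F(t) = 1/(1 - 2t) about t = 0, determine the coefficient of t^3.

F(0) = 1
F′(0) = 2
F′′(0) = 8
F′′′(0) = 48

8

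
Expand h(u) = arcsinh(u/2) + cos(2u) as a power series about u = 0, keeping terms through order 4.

2*u^4/3 - u^3/48 - 2*u^2 + u/2 + 1

Combine the two series term by term.
h(0) = 1
h′(0) = 1/2
h′′(0) = -4
h′′′(0) = -1/8
h^(4)(0) = 16
The Taylor polynomial is Σ h^(k)(0)/k! · u^k.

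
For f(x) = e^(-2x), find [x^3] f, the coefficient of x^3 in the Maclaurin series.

-4/3

c_3 = f′′′(0)/3! = -4/3.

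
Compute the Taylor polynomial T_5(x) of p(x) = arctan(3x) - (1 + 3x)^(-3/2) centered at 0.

904203*x^5/1280 - 25515*x^4/128 + 801*x^3/16 - 135*x^2/8 + 15*x/2 - 1

Combine the two series term by term.
p(0) = -1
p′(0) = 15/2
p′′(0) = -135/4
p′′′(0) = 2403/8
p^(4)(0) = -76545/16
p^(5)(0) = 2712609/32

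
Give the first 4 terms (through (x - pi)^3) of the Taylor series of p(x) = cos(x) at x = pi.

Apply the Taylor formula c_k = f^(k)(a)/k!.
[(x - pi)^0] = -1;  [(x - pi)^1] = 0;  [(x - pi)^2] = 1/2;  [(x - pi)^3] = 0.

(x - pi)^2/2 - 1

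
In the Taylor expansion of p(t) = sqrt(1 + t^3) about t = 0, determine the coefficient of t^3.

Apply the Taylor formula c_k = f^(k)(a)/k!.
p(0) = 1
p′(0) = 0
p′′(0) = 0
p′′′(0) = 3

1/2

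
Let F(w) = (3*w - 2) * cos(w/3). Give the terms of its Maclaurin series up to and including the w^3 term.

Shift and add copies of the series according to the polynomial's terms.
F(0) = -2
F′(0) = 3
F′′(0) = 2/9
F′′′(0) = -1

-w^3/6 + w^2/9 + 3*w - 2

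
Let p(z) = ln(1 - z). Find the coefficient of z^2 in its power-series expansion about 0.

-1/2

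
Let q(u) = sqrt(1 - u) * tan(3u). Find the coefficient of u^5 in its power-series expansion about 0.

19941/640

Multiply the two series term by term and collect like powers.
[u^0] = 0;  [u^1] = 3;  [u^2] = -3/2;  [u^3] = 69/8;  [u^4] = -75/16;  [u^5] = 19941/640.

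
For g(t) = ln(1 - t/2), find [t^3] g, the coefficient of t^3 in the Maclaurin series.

[t^0] = 0;  [t^1] = -1/2;  [t^2] = -1/8;  [t^3] = -1/24.

-1/24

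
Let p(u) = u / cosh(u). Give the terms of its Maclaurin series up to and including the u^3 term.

Write the quotient as an unknown series and match coefficients against numerator = denominator · series.

-u^3/2 + u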